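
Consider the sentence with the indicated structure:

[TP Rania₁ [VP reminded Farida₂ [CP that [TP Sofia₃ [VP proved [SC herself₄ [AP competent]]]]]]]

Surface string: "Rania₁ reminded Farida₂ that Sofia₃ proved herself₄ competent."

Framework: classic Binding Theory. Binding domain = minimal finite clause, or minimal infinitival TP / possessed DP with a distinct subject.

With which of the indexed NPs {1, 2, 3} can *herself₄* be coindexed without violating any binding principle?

*herself* is an anaphor, so Principle A applies: it must be bound in its binding domain.
Binding domain of *herself₄*: the embedded TP, whose subject is Sofia₃.
*Rania₁* c-commands the anaphor but is outside its binding domain → cannot satisfy Principle A.
*Farida₂* c-commands the anaphor but is outside its binding domain → cannot satisfy Principle A.
*Sofia₃* c-commands the anaphor within its binding domain → licit binder.

{3}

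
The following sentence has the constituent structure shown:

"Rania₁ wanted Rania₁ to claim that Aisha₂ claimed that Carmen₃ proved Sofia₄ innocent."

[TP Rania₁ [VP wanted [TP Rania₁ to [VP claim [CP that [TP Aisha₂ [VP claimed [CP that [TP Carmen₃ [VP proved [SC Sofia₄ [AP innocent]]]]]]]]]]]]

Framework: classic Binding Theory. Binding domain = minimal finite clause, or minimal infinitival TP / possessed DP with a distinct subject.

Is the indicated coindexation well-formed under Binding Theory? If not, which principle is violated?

The two coindexed NPs are *Rania₁* (the higher occurrence) and *Rania₁* (the lower occurrence).
*Rania₁* (the lower occurrence) is an R-expression. Principle C requires it to be free everywhere.
*Rania₁* (the higher occurrence) c-commands it and carries the same index.
The R-expression is bound → Principle C violation.

Principle C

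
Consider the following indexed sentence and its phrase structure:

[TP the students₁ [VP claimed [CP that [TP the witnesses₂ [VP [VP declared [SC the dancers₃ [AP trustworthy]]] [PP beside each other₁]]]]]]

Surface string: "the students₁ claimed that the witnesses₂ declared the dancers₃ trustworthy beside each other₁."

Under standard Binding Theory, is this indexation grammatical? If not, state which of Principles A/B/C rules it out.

The two coindexed NPs are *the students₁* and *each other₁*.
*each other₁* is an anaphor. Principle A requires it to be bound within its binding domain — the embedded TP, whose subject is the witnesses₂.
Within that domain it is c-commanded by *the witnesses₂*, which does not share its index.
*the students₁* does c-command the anaphor, but from outside its binding domain.
The anaphor is unbound in its domain → Principle A violation.

Principle A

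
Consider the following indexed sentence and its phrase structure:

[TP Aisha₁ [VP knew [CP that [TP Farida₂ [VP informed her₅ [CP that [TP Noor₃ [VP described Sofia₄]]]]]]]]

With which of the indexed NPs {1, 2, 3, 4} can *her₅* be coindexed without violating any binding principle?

*her* is a pronoun, so Principle B applies: it must be free in its binding domain.
Binding domain of *her₅*: the embedded TP, whose subject is Farida₂.
*Aisha₁* c-commands the pronoun but from outside its binding domain, and is not c-commanded by it → coindexation permitted.
*Farida₂* c-commands the pronoun within its binding domain → coindexation would violate Principle B.
*Noor₃*: the pronoun c-commands this R-expression → coindexation would violate Principle C on *Noor₃*.
*Sofia₄*: the pronoun c-commands this R-expression → coindexation would violate Principle C on *Sofia₄*.

{1}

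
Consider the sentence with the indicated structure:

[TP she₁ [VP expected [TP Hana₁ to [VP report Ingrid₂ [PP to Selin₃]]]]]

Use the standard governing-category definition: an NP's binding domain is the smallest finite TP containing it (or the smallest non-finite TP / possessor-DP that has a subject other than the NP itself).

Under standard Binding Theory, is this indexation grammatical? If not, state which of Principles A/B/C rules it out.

Principle C

The two coindexed NPs are *she₁* and *Hana₁*.
*Hana₁* is an R-expression. Principle C requires it to be free everywhere.
*she₁* c-commands it and carries the same index.
The R-expression is bound → Principle C violation.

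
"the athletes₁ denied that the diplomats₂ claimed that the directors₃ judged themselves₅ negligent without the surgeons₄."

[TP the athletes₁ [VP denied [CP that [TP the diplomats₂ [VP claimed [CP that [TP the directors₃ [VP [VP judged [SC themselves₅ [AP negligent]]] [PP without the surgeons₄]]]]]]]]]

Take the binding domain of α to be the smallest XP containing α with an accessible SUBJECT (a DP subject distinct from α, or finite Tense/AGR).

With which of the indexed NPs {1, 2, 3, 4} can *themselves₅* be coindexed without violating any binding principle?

*themselves* is an anaphor, so Principle A applies: it must be bound in its binding domain.
Binding domain of *themselves₅*: the embedded TP, whose subject is the directors₃.
*the athletes₁* c-commands the anaphor but is outside its binding domain → cannot satisfy Principle A.
*the diplomats₂* c-commands the anaphor but is outside its binding domain → cannot satisfy Principle A.
*the directors₃* c-commands the anaphor within its binding domain → licit binder.
*the surgeons₄* does not c-command the anaphor → cannot bind it.

{3}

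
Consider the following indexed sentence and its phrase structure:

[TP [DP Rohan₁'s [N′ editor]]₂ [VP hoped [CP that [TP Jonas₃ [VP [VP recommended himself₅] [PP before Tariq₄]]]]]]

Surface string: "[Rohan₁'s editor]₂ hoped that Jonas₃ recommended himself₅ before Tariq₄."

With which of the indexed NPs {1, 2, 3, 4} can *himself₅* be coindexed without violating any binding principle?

*himself* is an anaphor, so Principle A applies: it must be bound in its binding domain.
Binding domain of *himself₅*: the embedded TP, whose subject is Jonas₃.
*Rohan₁* does not c-command the anaphor → cannot bind it.
*[Rohan₁'s editor]₂* c-commands the anaphor but is outside its binding domain → cannot satisfy Principle A.
*Jonas₃* c-commands the anaphor within its binding domain → licit binder.
*Tariq₄* does not c-command the anaphor → cannot bind it.

{3}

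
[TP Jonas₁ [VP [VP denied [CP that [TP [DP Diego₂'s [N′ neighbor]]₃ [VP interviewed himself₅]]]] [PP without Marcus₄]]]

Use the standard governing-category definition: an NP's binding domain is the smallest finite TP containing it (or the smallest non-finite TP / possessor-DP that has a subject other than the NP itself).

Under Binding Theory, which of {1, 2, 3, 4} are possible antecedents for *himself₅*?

{3}

*himself* is an anaphor, so Principle A applies: it must be bound in its binding domain.
Binding domain of *himself₅*: the embedded TP, whose subject is [Diego₂'s neighbor]₃.
*Jonas₁* c-commands the anaphor but is outside its binding domain → cannot satisfy Principle A.
*Diego₂* does not c-command the anaphor → cannot bind it.
*[Diego₂'s neighbor]₃* c-commands the anaphor within its binding domain → licit binder.
*Marcus₄* does not c-command the anaphor → cannot bind it.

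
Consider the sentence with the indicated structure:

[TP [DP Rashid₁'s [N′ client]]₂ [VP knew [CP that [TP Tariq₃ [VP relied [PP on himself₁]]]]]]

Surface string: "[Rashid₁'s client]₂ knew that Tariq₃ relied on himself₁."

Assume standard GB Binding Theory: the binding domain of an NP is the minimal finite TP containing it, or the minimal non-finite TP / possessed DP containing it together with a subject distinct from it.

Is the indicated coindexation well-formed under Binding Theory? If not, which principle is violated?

The two coindexed NPs are *Rashid₁* and *himself₁*.
*himself₁* is an anaphor. Principle A requires it to be bound within its binding domain — the embedded TP, whose subject is Tariq₃.
Within that domain it is c-commanded by *Tariq₃*, which does not share its index.
*Rashid₁* does not c-command the anaphor at all.
The anaphor is unbound in its domain → Principle A violation.

Principle A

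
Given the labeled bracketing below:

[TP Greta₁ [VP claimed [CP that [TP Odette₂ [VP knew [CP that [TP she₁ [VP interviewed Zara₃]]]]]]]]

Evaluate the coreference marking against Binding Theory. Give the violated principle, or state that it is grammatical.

The two coindexed NPs are *Greta₁* and *she₁*.
*she₁* is a pronoun; nothing c-commands it within its binding domain (the embedded TP.), so Principle B holds trivially.
*Greta₁* is an R-expression; *she₁* does not c-command it, and no other NP shares its index, so Principle C is satisfied.
All principles are respected.

grammatical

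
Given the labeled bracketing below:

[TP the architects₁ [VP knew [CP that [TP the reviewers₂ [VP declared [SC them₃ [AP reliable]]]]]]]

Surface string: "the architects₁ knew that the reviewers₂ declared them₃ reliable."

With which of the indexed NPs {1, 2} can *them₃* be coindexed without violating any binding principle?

{1}

*them* is a pronoun, so Principle B applies: it must be free in its binding domain.
Binding domain of *them₃*: the embedded TP, whose subject is the reviewers₂.
*the architects₁* c-commands the pronoun but from outside its binding domain, and is not c-commanded by it → coindexation permitted.
*the reviewers₂* c-commands the pronoun within its binding domain → coindexation would violate Principle B.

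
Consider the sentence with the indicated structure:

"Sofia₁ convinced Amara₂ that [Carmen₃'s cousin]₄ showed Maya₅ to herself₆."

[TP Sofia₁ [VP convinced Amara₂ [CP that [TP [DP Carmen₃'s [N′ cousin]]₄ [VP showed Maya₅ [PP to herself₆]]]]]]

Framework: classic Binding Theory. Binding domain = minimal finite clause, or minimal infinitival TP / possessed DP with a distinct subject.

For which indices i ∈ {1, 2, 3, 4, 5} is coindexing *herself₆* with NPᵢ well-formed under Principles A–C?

{4, 5}

*herself* is an anaphor, so Principle A applies: it must be bound in its binding domain.
Binding domain of *herself₆*: the embedded TP, whose subject is [Carmen₃'s cousin]₄.
*Sofia₁* c-commands the anaphor but is outside its binding domain → cannot satisfy Principle A.
*Amara₂* c-commands the anaphor but is outside its binding domain → cannot satisfy Principle A.
*Carmen₃* does not c-command the anaphor → cannot bind it.
*[Carmen₃'s cousin]₄* c-commands the anaphor within its binding domain → licit binder.
*Maya₅* c-commands the anaphor within its binding domain → licit binder.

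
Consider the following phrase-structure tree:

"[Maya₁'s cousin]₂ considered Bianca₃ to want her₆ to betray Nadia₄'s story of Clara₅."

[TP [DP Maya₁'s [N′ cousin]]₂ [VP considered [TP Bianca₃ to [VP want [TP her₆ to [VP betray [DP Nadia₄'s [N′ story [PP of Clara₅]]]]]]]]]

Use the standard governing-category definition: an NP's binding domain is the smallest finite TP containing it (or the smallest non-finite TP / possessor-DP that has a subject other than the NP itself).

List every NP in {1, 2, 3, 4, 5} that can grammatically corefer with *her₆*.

{1, 2}

*her* is a pronoun, so Principle B applies: it must be free in its binding domain.
Binding domain of *her₆*: the embedded TP, whose subject is Bianca₃.
*Maya₁* and the pronoun do not c-command one another → neither Principle B nor Principle C is at stake; coindexation permitted.
*[Maya₁'s cousin]₂* c-commands the pronoun but from outside its binding domain, and is not c-commanded by it → coindexation permitted.
*Bianca₃* c-commands the pronoun within its binding domain → coindexation would violate Principle B.
*Nadia₄*: the pronoun c-commands this R-expression → coindexation would violate Principle C on *Nadia₄*.
*Clara₅*: the pronoun c-commands this R-expression → coindexation would violate Principle C on *Clara₅*.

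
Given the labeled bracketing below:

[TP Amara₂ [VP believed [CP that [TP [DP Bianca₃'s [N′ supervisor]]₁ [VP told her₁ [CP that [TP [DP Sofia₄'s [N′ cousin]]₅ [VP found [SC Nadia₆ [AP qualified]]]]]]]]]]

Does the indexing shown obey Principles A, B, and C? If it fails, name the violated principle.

The two coindexed NPs are *[Bianca₃'s supervisor]₁* and *her₁*.
*her₁* is a pronoun. Its binding domain is the embedded TP, whose subject is [Bianca₃'s supervisor]₁.
*[Bianca₃'s supervisor]₁* c-commands it within that domain and carries the same index.
The pronoun is locally bound → Principle B violation.

Principle B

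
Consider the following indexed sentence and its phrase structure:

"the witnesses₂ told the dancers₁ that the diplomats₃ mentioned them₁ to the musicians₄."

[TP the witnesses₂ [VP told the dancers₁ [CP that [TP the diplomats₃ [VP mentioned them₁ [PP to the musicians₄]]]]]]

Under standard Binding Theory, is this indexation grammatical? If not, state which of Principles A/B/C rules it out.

The two coindexed NPs are *the dancers₁* and *them₁*.
*them₁* is a pronoun; its binding domain is the embedded TP, whose subject is the diplomats₃. Within that domain it is c-commanded only by *the diplomats₃*, which carries a different index — the pronoun is free locally, so Principle B holds.
*the dancers₁* is an R-expression; *them₁* does not c-command it, and no other NP shares its index, so Principle C is satisfied.
All principles are respected.

grammatical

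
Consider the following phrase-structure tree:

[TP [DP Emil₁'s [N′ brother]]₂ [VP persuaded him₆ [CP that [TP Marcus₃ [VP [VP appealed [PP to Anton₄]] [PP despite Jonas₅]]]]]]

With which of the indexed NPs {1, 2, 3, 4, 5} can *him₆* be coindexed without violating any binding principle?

{1}

*him* is a pronoun, so Principle B applies: it must be free in its binding domain.
Binding domain of *him₆*: the matrix TP, whose subject is [Emil₁'s brother]₂.
*Emil₁* and the pronoun do not c-command one another → neither Principle B nor Principle C is at stake; coindexation permitted.
*[Emil₁'s brother]₂* c-commands the pronoun within its binding domain → coindexation would violate Principle B.
*Marcus₃*: the pronoun c-commands this R-expression → coindexation would violate Principle C on *Marcus₃*.
*Anton₄*: the pronoun c-commands this R-expression → coindexation would violate Principle C on *Anton₄*.
*Jonas₅*: the pronoun c-commands this R-expression → coindexation would violate Principle C on *Jonas₅*.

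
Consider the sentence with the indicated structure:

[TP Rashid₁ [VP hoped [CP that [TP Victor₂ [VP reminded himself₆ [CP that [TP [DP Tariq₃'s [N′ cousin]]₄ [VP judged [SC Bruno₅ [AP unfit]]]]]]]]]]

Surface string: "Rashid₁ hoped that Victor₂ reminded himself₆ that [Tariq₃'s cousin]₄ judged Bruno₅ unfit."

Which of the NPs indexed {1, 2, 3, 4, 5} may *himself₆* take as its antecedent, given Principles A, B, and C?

{2}

*himself* is an anaphor, so Principle A applies: it must be bound in its binding domain.
Binding domain of *himself₆*: the embedded TP, whose subject is Victor₂.
*Rashid₁* c-commands the anaphor but is outside its binding domain → cannot satisfy Principle A.
*Victor₂* c-commands the anaphor within its binding domain → licit binder.
*Tariq₃* does not c-command the anaphor → cannot bind it.
*[Tariq₃'s cousin]₄* does not c-command the anaphor → cannot bind it.
*Bruno₅* does not c-command the anaphor → cannot bind it.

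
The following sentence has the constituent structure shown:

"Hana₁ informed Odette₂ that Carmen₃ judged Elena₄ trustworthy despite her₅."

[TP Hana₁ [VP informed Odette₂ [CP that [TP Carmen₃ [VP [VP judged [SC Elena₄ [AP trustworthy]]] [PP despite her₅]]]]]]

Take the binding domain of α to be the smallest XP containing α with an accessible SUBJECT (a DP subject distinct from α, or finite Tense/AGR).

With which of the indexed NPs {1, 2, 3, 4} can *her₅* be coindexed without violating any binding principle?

*her* is a pronoun, so Principle B applies: it must be free in its binding domain.
Binding domain of *her₅*: the embedded TP, whose subject is Carmen₃.
*Hana₁* c-commands the pronoun but from outside its binding domain, and is not c-commanded by it → coindexation permitted.
*Odette₂* c-commands the pronoun but from outside its binding domain, and is not c-commanded by it → coindexation permitted.
*Carmen₃* c-commands the pronoun within its binding domain → coindexation would violate Principle B.
*Elena₄* and the pronoun do not c-command one another → neither Principle B nor Principle C is at stake; coindexation permitted.

{1, 2, 4}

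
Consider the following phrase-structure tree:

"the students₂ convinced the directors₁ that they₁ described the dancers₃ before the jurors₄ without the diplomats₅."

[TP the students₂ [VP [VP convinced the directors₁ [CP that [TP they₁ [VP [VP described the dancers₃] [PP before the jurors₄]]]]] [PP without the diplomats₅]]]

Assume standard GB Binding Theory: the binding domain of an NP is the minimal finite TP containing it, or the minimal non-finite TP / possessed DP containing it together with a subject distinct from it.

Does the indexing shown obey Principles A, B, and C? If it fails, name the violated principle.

grammatical

The two coindexed NPs are *the directors₁* and *they₁*.
*they₁* is a pronoun; nothing c-commands it within its binding domain (the embedded TP.), so Principle B holds trivially.
*the directors₁* is an R-expression; *they₁* does not c-command it, and no other NP shares its index, so Principle C is satisfied.
All principles are respected.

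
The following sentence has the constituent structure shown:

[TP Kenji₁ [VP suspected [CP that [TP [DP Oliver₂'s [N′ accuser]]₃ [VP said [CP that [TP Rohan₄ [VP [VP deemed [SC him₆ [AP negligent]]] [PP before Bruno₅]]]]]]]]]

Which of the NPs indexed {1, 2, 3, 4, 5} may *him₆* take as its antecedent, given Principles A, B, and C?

*him* is a pronoun, so Principle B applies: it must be free in its binding domain.
Binding domain of *him₆*: the embedded TP, whose subject is Rohan₄.
*Kenji₁* c-commands the pronoun but from outside its binding domain, and is not c-commanded by it → coindexation permitted.
*Oliver₂* and the pronoun do not c-command one another → neither Principle B nor Principle C is at stake; coindexation permitted.
*[Oliver₂'s accuser]₃* c-commands the pronoun but from outside its binding domain, and is not c-commanded by it → coindexation permitted.
*Rohan₄* c-commands the pronoun within its binding domain → coindexation would violate Principle B.
*Bruno₅* and the pronoun do not c-command one another → neither Principle B nor Principle C is at stake; coindexation permitted.

{1, 2, 3, 5}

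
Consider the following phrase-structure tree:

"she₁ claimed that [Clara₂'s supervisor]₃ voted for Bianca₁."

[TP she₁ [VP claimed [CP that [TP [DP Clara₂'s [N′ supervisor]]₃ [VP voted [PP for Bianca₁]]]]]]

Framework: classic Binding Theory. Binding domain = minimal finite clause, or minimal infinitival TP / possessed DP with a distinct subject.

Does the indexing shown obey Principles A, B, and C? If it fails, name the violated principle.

Principle C

The two coindexed NPs are *she₁* and *Bianca₁*.
*Bianca₁* is an R-expression. Principle C requires it to be free everywhere.
*she₁* c-commands it and carries the same index.
The R-expression is bound → Principle C violation.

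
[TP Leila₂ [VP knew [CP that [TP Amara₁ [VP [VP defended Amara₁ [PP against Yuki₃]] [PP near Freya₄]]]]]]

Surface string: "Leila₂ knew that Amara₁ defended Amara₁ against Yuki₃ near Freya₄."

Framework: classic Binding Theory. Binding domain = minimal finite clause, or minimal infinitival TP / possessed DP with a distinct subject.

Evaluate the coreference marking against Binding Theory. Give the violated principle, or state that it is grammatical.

The two coindexed NPs are *Amara₁* (the lower occurrence) and *Amara₁* (the higher occurrence).
*Amara₁* (the lower occurrence) is an R-expression. Principle C requires it to be free everywhere.
*Amara₁* (the higher occurrence) c-commands it and carries the same index.
The R-expression is bound → Principle C violation.

Principle C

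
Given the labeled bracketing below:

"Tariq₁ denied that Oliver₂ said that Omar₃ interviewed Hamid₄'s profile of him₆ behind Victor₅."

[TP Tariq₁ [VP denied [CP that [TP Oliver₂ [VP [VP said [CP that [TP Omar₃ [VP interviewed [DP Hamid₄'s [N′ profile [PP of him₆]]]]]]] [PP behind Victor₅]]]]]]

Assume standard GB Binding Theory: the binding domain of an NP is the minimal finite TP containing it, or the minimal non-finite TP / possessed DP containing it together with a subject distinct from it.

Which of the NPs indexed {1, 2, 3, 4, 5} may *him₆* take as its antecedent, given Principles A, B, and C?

*him* is a pronoun, so Principle B applies: it must be free in its binding domain.
Binding domain of *him₆*: the possessed DP, whose subject is Hamid₄.
*Tariq₁* c-commands the pronoun but from outside its binding domain, and is not c-commanded by it → coindexation permitted.
*Oliver₂* c-commands the pronoun but from outside its binding domain, and is not c-commanded by it → coindexation permitted.
*Omar₃* c-commands the pronoun but from outside its binding domain, and is not c-commanded by it → coindexation permitted.
*Hamid₄* c-commands the pronoun within its binding domain → coindexation would violate Principle B.
*Victor₅* and the pronoun do not c-command one another → neither Principle B nor Principle C is at stake; coindexation permitted.

{1, 2, 3, 5}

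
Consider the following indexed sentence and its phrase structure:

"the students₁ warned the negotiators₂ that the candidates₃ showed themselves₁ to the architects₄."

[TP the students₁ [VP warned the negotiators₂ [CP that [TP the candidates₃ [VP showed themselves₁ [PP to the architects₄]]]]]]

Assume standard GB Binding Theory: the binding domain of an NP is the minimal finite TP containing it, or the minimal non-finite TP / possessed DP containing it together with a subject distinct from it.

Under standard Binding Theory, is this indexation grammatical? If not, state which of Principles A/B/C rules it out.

The two coindexed NPs are *the students₁* and *themselves₁*.
*themselves₁* is an anaphor. Principle A requires it to be bound within its binding domain — the embedded TP, whose subject is the candidates₃.
Within that domain it is c-commanded by *the candidates₃*, which does not share its index.
*the students₁* does c-command the anaphor, but from outside its binding domain.
The anaphor is unbound in its domain → Principle A violation.

Principle A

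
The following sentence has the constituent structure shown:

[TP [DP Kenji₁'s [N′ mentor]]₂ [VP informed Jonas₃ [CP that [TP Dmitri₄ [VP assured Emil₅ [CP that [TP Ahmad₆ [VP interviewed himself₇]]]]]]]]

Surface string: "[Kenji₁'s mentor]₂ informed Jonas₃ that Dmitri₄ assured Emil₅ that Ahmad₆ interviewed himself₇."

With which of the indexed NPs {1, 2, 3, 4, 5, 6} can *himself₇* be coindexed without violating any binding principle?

{6}

*himself* is an anaphor, so Principle A applies: it must be bound in its binding domain.
Binding domain of *himself₇*: the embedded TP, whose subject is Ahmad₆.
*Kenji₁* does not c-command the anaphor → cannot bind it.
*[Kenji₁'s mentor]₂* c-commands the anaphor but is outside its binding domain → cannot satisfy Principle A.
*Jonas₃* c-commands the anaphor but is outside its binding domain → cannot satisfy Principle A.
*Dmitri₄* c-commands the anaphor but is outside its binding domain → cannot satisfy Principle A.
*Emil₅* c-commands the anaphor but is outside its binding domain → cannot satisfy Principle A.
*Ahmad₆* c-commands the anaphor within its binding domain → licit binder.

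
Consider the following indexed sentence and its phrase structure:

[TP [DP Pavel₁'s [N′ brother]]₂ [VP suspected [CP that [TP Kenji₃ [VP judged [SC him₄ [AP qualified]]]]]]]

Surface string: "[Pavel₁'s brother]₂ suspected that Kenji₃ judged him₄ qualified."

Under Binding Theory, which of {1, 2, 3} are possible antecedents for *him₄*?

{1, 2}

*him* is a pronoun, so Principle B applies: it must be free in its binding domain.
Binding domain of *him₄*: the embedded TP, whose subject is Kenji₃.
*Pavel₁* and the pronoun do not c-command one another → neither Principle B nor Principle C is at stake; coindexation permitted.
*[Pavel₁'s brother]₂* c-commands the pronoun but from outside its binding domain, and is not c-commanded by it → coindexation permitted.
*Kenji₃* c-commands the pronoun within its binding domain → coindexation would violate Principle B.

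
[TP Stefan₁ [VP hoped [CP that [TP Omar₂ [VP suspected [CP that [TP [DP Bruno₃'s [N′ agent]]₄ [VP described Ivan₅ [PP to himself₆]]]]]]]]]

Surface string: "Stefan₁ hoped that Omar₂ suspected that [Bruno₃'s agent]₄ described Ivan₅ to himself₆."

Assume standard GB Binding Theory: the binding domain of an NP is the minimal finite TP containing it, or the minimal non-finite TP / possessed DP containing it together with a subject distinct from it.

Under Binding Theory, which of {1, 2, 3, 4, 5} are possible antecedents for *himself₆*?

*himself* is an anaphor, so Principle A applies: it must be bound in its binding domain.
Binding domain of *himself₆*: the embedded TP, whose subject is [Bruno₃'s agent]₄.
*Stefan₁* c-commands the anaphor but is outside its binding domain → cannot satisfy Principle A.
*Omar₂* c-commands the anaphor but is outside its binding domain → cannot satisfy Principle A.
*Bruno₃* does not c-command the anaphor → cannot bind it.
*[Bruno₃'s agent]₄* c-commands the anaphor within its binding domain → licit binder.
*Ivan₅* c-commands the anaphor within its binding domain → licit binder.

{4, 5}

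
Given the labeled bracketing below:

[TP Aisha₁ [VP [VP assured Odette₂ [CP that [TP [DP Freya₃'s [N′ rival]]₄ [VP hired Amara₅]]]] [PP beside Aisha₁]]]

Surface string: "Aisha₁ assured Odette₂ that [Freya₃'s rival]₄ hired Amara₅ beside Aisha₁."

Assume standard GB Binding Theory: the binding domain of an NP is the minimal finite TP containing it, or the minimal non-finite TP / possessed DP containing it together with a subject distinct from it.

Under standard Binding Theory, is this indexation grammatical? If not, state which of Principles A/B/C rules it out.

Principle C

The two coindexed NPs are *Aisha₁* (the lower occurrence) and *Aisha₁* (the higher occurrence).
*Aisha₁* (the lower occurrence) is an R-expression. Principle C requires it to be free everywhere.
*Aisha₁* (the higher occurrence) c-commands it and carries the same index.
The R-expression is bound → Principle C violation.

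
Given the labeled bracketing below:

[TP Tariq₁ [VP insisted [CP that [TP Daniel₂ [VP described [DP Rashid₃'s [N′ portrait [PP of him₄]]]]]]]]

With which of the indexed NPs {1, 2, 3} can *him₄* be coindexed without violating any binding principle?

{1, 2}

*him* is a pronoun, so Principle B applies: it must be free in its binding domain.
Binding domain of *him₄*: the possessed DP, whose subject is Rashid₃.
*Tariq₁* c-commands the pronoun but from outside its binding domain, and is not c-commanded by it → coindexation permitted.
*Daniel₂* c-commands the pronoun but from outside its binding domain, and is not c-commanded by it → coindexation permitted.
*Rashid₃* c-commands the pronoun within its binding domain → coindexation would violate Principle B.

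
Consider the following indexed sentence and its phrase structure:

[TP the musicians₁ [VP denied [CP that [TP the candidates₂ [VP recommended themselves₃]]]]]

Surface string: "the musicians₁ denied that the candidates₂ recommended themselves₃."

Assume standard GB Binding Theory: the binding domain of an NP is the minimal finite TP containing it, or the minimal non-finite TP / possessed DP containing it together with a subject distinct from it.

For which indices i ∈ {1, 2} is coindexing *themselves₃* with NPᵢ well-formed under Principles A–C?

*themselves* is an anaphor, so Principle A applies: it must be bound in its binding domain.
Binding domain of *themselves₃*: the embedded TP, whose subject is the candidates₂.
*the musicians₁* c-commands the anaphor but is outside its binding domain → cannot satisfy Principle A.
*the candidates₂* c-commands the anaphor within its binding domain → licit binder.

{2}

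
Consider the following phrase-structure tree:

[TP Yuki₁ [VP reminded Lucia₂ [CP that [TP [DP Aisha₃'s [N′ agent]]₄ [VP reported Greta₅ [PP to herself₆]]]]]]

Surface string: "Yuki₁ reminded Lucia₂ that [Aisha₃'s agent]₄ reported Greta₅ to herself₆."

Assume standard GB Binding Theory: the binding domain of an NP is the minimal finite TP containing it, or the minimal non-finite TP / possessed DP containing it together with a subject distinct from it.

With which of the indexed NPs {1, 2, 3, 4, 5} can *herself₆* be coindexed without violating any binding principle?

*herself* is an anaphor, so Principle A applies: it must be bound in its binding domain.
Binding domain of *herself₆*: the embedded TP, whose subject is [Aisha₃'s agent]₄.
*Yuki₁* c-commands the anaphor but is outside its binding domain → cannot satisfy Principle A.
*Lucia₂* c-commands the anaphor but is outside its binding domain → cannot satisfy Principle A.
*Aisha₃* does not c-command the anaphor → cannot bind it.
*[Aisha₃'s agent]₄* c-commands the anaphor within its binding domain → licit binder.
*Greta₅* c-commands the anaphor within its binding domain → licit binder.

{4, 5}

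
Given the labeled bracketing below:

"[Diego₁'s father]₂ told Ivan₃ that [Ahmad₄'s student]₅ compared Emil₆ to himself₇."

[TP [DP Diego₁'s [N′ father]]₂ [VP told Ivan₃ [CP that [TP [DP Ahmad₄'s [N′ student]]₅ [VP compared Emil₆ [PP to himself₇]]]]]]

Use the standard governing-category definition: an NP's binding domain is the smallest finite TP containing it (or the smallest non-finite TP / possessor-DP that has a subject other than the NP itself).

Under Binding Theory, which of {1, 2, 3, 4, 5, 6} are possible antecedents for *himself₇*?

*himself* is an anaphor, so Principle A applies: it must be bound in its binding domain.
Binding domain of *himself₇*: the embedded TP, whose subject is [Ahmad₄'s student]₅.
*Diego₁* does not c-command the anaphor → cannot bind it.
*[Diego₁'s father]₂* c-commands the anaphor but is outside its binding domain → cannot satisfy Principle A.
*Ivan₃* c-commands the anaphor but is outside its binding domain → cannot satisfy Principle A.
*Ahmad₄* does not c-command the anaphor → cannot bind it.
*[Ahmad₄'s student]₅* c-commands the anaphor within its binding domain → licit binder.
*Emil₆* c-commands the anaphor within its binding domain → licit binder.

{5, 6}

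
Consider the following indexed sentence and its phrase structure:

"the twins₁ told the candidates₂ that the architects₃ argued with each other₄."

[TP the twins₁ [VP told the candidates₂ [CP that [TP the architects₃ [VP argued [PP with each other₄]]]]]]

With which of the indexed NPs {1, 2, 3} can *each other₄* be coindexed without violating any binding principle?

{3}

*each other* is an anaphor, so Principle A applies: it must be bound in its binding domain.
Binding domain of *each other₄*: the embedded TP, whose subject is the architects₃.
*the twins₁* c-commands the anaphor but is outside its binding domain → cannot satisfy Principle A.
*the candidates₂* c-commands the anaphor but is outside its binding domain → cannot satisfy Principle A.
*the architects₃* c-commands the anaphor within its binding domain → licit binder.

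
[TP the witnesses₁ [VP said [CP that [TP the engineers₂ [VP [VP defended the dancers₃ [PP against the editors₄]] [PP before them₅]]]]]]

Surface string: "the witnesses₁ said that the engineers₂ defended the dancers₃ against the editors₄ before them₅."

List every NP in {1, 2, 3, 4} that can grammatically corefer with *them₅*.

{1, 3, 4}

*them* is a pronoun, so Principle B applies: it must be free in its binding domain.
Binding domain of *them₅*: the embedded TP, whose subject is the engineers₂.
*the witnesses₁* c-commands the pronoun but from outside its binding domain, and is not c-commanded by it → coindexation permitted.
*the engineers₂* c-commands the pronoun within its binding domain → coindexation would violate Principle B.
*the dancers₃* and the pronoun do not c-command one another → neither Principle B nor Principle C is at stake; coindexation permitted.
*the editors₄* and the pronoun do not c-command one another → neither Principle B nor Principle C is at stake; coindexation permitted.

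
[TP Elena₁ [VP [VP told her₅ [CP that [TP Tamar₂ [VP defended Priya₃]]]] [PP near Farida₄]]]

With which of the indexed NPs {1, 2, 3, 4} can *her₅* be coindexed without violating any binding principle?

*her* is a pronoun, so Principle B applies: it must be free in its binding domain.
Binding domain of *her₅*: the matrix TP, whose subject is Elena₁.
*Elena₁* c-commands the pronoun within its binding domain → coindexation would violate Principle B.
*Tamar₂*: the pronoun c-commands this R-expression → coindexation would violate Principle C on *Tamar₂*.
*Priya₃*: the pronoun c-commands this R-expression → coindexation would violate Principle C on *Priya₃*.
*Farida₄* and the pronoun do not c-command one another → neither Principle B nor Principle C is at stake; coindexation permitted.

{4}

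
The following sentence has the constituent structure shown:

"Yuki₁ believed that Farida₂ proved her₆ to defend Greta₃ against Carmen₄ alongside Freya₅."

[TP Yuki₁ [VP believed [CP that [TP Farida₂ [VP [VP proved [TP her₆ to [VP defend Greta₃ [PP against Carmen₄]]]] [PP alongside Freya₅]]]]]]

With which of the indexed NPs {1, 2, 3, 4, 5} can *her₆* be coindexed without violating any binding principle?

*her* is a pronoun, so Principle B applies: it must be free in its binding domain.
Binding domain of *her₆*: the embedded TP, whose subject is Farida₂.
*Yuki₁* c-commands the pronoun but from outside its binding domain, and is not c-commanded by it → coindexation permitted.
*Farida₂* c-commands the pronoun within its binding domain → coindexation would violate Principle B.
*Greta₃*: the pronoun c-commands this R-expression → coindexation would violate Principle C on *Greta₃*.
*Carmen₄*: the pronoun c-commands this R-expression → coindexation would violate Principle C on *Carmen₄*.
*Freya₅* and the pronoun do not c-command one another → neither Principle B nor Principle C is at stake; coindexation permitted.

{1, 5}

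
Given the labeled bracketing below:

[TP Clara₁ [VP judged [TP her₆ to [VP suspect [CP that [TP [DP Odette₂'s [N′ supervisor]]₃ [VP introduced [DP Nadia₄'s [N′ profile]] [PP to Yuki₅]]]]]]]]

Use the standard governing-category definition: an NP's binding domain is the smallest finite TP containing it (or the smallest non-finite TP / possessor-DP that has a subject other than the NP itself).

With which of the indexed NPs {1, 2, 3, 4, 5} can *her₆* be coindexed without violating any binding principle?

none

*her* is a pronoun, so Principle B applies: it must be free in its binding domain.
Binding domain of *her₆*: the matrix TP, whose subject is Clara₁.
*Clara₁* c-commands the pronoun within its binding domain → coindexation would violate Principle B.
*Odette₂*: the pronoun c-commands this R-expression → coindexation would violate Principle C on *Odette₂*.
*[Odette₂'s supervisor]₃*: the pronoun c-commands this R-expression → coindexation would violate Principle C on *[Odette₂'s supervisor]₃*.
*Nadia₄*: the pronoun c-commands this R-expression → coindexation would violate Principle C on *Nadia₄*.
*Yuki₅*: the pronoun c-commands this R-expression → coindexation would violate Principle C on *Yuki₅*.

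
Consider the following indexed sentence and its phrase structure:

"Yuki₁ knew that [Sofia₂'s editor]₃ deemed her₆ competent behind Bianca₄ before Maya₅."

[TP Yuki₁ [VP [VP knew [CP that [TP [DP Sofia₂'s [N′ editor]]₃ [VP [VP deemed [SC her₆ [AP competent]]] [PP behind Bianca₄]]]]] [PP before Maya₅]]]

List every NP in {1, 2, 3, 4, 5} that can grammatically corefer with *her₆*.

{1, 2, 4, 5}

*her* is a pronoun, so Principle B applies: it must be free in its binding domain.
Binding domain of *her₆*: the embedded TP, whose subject is [Sofia₂'s editor]₃.
*Yuki₁* c-commands the pronoun but from outside its binding domain, and is not c-commanded by it → coindexation permitted.
*Sofia₂* and the pronoun do not c-command one another → neither Principle B nor Principle C is at stake; coindexation permitted.
*[Sofia₂'s editor]₃* c-commands the pronoun within its binding domain → coindexation would violate Principle B.
*Bianca₄* and the pronoun do not c-command one another → neither Principle B nor Principle C is at stake; coindexation permitted.
*Maya₅* and the pronoun do not c-command one another → neither Principle B nor Principle C is at stake; coindexation permitted.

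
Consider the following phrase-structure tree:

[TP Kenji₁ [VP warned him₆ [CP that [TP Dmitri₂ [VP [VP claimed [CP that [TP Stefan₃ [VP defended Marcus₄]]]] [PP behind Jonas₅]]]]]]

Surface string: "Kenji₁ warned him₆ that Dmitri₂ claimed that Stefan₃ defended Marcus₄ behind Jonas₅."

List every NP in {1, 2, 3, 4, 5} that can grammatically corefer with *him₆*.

*him* is a pronoun, so Principle B applies: it must be free in its binding domain.
Binding domain of *him₆*: the matrix TP, whose subject is Kenji₁.
*Kenji₁* c-commands the pronoun within its binding domain → coindexation would violate Principle B.
*Dmitri₂*: the pronoun c-commands this R-expression → coindexation would violate Principle C on *Dmitri₂*.
*Stefan₃*: the pronoun c-commands this R-expression → coindexation would violate Principle C on *Stefan₃*.
*Marcus₄*: the pronoun c-commands this R-expression → coindexation would violate Principle C on *Marcus₄*.
*Jonas₅*: the pronoun c-commands this R-expression → coindexation would violate Principle C on *Jonas₅*.

none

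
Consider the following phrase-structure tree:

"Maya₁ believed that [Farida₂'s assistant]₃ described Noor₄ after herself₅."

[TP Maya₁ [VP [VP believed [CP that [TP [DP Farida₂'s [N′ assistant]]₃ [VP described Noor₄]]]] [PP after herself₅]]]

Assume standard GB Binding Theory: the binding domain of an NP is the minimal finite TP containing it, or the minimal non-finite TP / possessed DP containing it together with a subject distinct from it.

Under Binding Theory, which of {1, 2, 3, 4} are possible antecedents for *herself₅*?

{1}

*herself* is an anaphor, so Principle A applies: it must be bound in its binding domain.
Binding domain of *herself₅*: the matrix TP, whose subject is Maya₁.
*Maya₁* c-commands the anaphor within its binding domain → licit binder.
*Farida₂* does not c-command the anaphor → cannot bind it.
*[Farida₂'s assistant]₃* does not c-command the anaphor → cannot bind it.
*Noor₄* does not c-command the anaphor → cannot bind it.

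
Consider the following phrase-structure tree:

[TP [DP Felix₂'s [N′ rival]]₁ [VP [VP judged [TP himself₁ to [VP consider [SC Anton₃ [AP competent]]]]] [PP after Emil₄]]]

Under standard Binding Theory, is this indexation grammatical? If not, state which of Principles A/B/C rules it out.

The two coindexed NPs are *[Felix₂'s rival]₁* and *himself₁*.
*himself₁* is an anaphor; its binding domain is the matrix TP, whose subject is [Felix₂'s rival]₁. *[Felix₂'s rival]₁* c-commands it within that domain and shares its index, so Principle A is satisfied.
*[Felix₂'s rival]₁* is an R-expression; *himself₁* does not c-command it, and no other NP shares its index, so Principle C is satisfied.
All principles are respected.

grammatical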